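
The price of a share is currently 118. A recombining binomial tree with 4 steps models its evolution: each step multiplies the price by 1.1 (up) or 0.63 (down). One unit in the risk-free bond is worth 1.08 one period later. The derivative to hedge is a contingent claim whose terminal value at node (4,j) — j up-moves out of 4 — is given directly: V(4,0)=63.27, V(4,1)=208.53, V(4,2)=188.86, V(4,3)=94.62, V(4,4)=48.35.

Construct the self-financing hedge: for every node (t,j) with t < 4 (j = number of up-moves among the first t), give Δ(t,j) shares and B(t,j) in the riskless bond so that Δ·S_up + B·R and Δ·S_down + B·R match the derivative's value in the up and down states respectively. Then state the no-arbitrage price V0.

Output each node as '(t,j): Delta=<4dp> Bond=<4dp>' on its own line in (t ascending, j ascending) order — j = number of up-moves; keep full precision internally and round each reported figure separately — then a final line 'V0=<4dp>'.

Under the risk-neutral measure, an up-move has probability p* = (R−d)/(u−d) = 0.9574 and values discount at R = 1.08.
At expiry t=4: V(4,0)=63.2700, V(4,1)=208.5300, V(4,2)=188.8600, V(4,3)=94.6200, V(4,4)=48.3500
  t=3,j=0: stock 29.5055 → up 32.4561 (V=208.5300), down 18.5885 (V=63.2700). Price 187.3599; hedge Δ=10.4748, bond B=-121.7039.
  t=3,j=1: stock 51.5176 → up 56.6694 (V=188.8600), down 32.4561 (V=208.5300). Price 175.6454; hedge Δ=-0.8124, bond B=217.4965.
  t=3,j=2: stock 89.9514 → up 98.9465 (V=94.6200), down 56.6694 (V=188.8600). Price 91.3243; hedge Δ=-2.2291, bond B=291.8349.
  t=3,j=3: stock 157.0580 → up 172.7638 (V=48.3500), down 98.9465 (V=94.6200). Price 46.5916; hedge Δ=-0.6268, bond B=145.0384.
  t=2,j=0: stock 46.8342 → up 51.5176 (V=175.6454), down 29.5055 (V=187.3599). Price 163.0962; hedge Δ=-0.5322, bond B=188.0207.
  t=2,j=1: stock 81.7740 → up 89.9514 (V=91.3243), down 51.5176 (V=175.6454). Price 87.8819; hedge Δ=-2.1939, bond B=267.2885.
  t=2,j=2: stock 142.7800 → up 157.0580 (V=46.5916), down 89.9514 (V=91.3243). Price 44.9029; hedge Δ=-0.6666, bond B=140.0788.
  t=1,j=0: stock 74.3400 → up 81.7740 (V=87.8819), down 46.8342 (V=163.0962). Price 84.3356; hedge Δ=-2.1527, bond B=244.3661.
  t=1,j=1: stock 129.8000 → up 142.7800 (V=44.9029), down 81.7740 (V=87.8819). Price 43.2702; hedge Δ=-0.7045, bond B=134.7148.
  t=0,j=0: stock 118.0000 → up 129.8000 (V=43.2702), down 74.3400 (V=84.3356). Price 41.6830; hedge Δ=-0.7405, bond B=129.0563.
Check: Δ(0,0)·S0 + B(0,0) = 41.6830 = V0.

(0,0): Delta=-0.7405 Bond=129.0563
(1,0): Delta=-2.1527 Bond=244.3661
(1,1): Delta=-0.7045 Bond=134.7148
(2,0): Delta=-0.5322 Bond=188.0207
(2,1): Delta=-2.1939 Bond=267.2885
(2,2): Delta=-0.6666 Bond=140.0788
(3,0): Delta=10.4748 Bond=-121.7039
(3,1): Delta=-0.8124 Bond=217.4965
(3,2): Delta=-2.2291 Bond=291.8349
(3,3): Delta=-0.6268 Bond=145.0384
V0=41.6830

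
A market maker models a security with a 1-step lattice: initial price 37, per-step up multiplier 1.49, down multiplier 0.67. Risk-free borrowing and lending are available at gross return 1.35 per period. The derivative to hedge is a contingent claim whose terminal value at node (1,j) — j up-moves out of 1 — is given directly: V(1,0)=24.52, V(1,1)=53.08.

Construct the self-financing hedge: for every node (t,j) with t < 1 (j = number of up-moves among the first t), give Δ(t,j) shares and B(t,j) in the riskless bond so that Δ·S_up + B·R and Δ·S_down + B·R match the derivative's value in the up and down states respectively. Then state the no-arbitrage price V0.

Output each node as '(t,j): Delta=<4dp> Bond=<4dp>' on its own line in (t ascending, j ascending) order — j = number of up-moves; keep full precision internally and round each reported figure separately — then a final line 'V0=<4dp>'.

(0,0): Delta=0.9413 Bond=0.8773
V0=35.7066

Under the risk-neutral measure, an up-move has probability p* = (R−d)/(u−d) = 0.8293 and values discount at R = 1.35.
Payoff layer (t=1): V(1,0)=24.5200, V(1,1)=53.0800
  t=0,j=0: stock 37.0000 → up 55.1300 (V=53.0800), down 24.7900 (V=24.5200). Price 35.7066; hedge Δ=0.9413, bond B=0.8773.
Root portfolio cost Δ·37+B reproduces V0=35.7066.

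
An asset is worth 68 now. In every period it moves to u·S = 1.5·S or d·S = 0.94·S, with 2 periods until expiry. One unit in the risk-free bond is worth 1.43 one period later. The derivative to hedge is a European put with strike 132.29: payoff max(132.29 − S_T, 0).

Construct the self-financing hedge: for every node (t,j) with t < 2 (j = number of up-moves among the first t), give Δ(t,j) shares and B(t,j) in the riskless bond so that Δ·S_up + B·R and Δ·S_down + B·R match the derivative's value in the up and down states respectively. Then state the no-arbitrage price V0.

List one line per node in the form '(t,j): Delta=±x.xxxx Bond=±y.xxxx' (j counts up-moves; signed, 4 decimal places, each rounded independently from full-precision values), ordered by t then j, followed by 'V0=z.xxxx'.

Since d<R<u, set p* = (R−d)/(u−d) = 0.8750; price each node as the discounted p*-expectation of its children.
Terminal payoffs: V(2,0)=72.2052, V(2,1)=36.4100, V(2,2)=0.0000
Node (1,0) S=63.9200: V=(p*·36.4100+(1−p*)·72.2052)/1.43=28.5905; Δ=(36.4100−72.2052)/(95.8800−60.0848)=-1.0000; B=V−Δ·S=92.5105
Node (1,1) S=102.0000: V=(p*·0.0000+(1−p*)·36.4100)/1.43=3.1827; Δ=(0.0000−36.4100)/(153.0000−95.8800)=-0.6374; B=V−Δ·S=68.2005
Node (0,0) S=68.0000: V=(p*·3.1827+(1−p*)·28.5905)/1.43=4.4466; Δ=(3.1827−28.5905)/(102.0000−63.9200)=-0.6672; B=V−Δ·S=49.8177
Self-financing check: at every node Δ·S+B equals the discounted successor values.

(0,0): Delta=-0.6672 Bond=49.8177
(1,0): Delta=-1.0000 Bond=92.5105
(1,1): Delta=-0.6374 Bond=68.2005
V0=4.4466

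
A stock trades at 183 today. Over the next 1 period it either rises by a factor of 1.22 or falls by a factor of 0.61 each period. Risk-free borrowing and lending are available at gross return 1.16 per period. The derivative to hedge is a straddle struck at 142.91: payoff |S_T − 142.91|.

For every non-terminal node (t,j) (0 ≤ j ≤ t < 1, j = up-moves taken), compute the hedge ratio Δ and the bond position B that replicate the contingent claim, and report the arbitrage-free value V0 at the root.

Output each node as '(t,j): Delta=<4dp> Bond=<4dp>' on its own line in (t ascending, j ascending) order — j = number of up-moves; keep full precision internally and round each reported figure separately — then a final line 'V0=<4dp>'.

The replicating-portfolio and risk-neutral prices coincide; use p* = (1.16−0.61)/(1.22−0.61) = 0.9016 for the latter.
Terminal payoffs: V(1,0)=31.2800, V(1,1)=80.3500
  t=0,j=0: stock 183.0000 → up 223.2600 (V=80.3500), down 111.6300 (V=31.2800). Price 65.1064; hedge Δ=0.4396, bond B=-15.3362.
Each (Δ,B) replicates both successor values, so the strategy is self-financing and V0 is arbitrage-free.

(0,0): Delta=0.4396 Bond=-15.3362
V0=65.1064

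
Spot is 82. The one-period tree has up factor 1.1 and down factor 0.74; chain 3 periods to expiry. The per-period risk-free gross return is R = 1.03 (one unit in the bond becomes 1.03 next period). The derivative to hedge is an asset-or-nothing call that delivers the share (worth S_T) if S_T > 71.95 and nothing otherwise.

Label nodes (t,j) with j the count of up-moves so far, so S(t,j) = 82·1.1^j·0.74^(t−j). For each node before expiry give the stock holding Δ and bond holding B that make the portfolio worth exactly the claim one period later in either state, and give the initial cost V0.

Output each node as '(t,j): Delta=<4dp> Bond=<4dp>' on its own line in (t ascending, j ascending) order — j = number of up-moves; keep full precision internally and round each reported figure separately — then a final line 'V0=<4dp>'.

(0,0): Delta=1.4746 Bond=-43.2683
(1,0): Delta=2.6287 Bond=-114.5991
(1,1): Delta=1.2872 Bond=-27.6619
(2,0): Delta=0.0000 Bond=0.0000
(2,1): Delta=3.0556 Bond=-146.5288
(2,2): Delta=1.0000 Bond=0.0000
V0=77.6463

Risk-neutral probability p* = (R−d)/(u−d) = (1.03−0.74)/(1.1−0.74) = 0.8056.
At expiry t=3: V(3,0)=0.0000, V(3,1)=0.0000, V(3,2)=73.4228, V(3,3)=109.1420
Node (2,0) S=44.9032: V=(p*·0.0000+(1−p*)·0.0000)/1.03=0.0000; Δ=(0.0000−0.0000)/(49.3935−33.2284)=0.0000; B=V−Δ·S=0.0000
Node (2,1) S=66.7480: V=(p*·73.4228+(1−p*)·0.0000)/1.03=57.4234; Δ=(73.4228−0.0000)/(73.4228−49.3935)=3.0556; B=V−Δ·S=-146.5288
Node (2,2) S=99.2200: V=(p*·109.1420+(1−p*)·73.4228)/1.03=99.2200; Δ=(109.1420−73.4228)/(109.1420−73.4228)=1.0000; B=V−Δ·S=0.0000
Node (1,0) S=60.6800: V=(p*·57.4234+(1−p*)·0.0000)/1.03=44.9105; Δ=(57.4234−0.0000)/(66.7480−44.9032)=2.6287; B=V−Δ·S=-114.5991
Node (1,1) S=90.2000: V=(p*·99.2200+(1−p*)·57.4234)/1.03=88.4397; Δ=(99.2200−57.4234)/(99.2200−66.7480)=1.2872; B=V−Δ·S=-27.6619
Node (0,0) S=82.0000: V=(p*·88.4397+(1−p*)·44.9105)/1.03=77.6463; Δ=(88.4397−44.9105)/(90.2000−60.6800)=1.4746; B=V−Δ·S=-43.2683
Check: Δ(0,0)·S0 + B(0,0) = 77.6463 = V0.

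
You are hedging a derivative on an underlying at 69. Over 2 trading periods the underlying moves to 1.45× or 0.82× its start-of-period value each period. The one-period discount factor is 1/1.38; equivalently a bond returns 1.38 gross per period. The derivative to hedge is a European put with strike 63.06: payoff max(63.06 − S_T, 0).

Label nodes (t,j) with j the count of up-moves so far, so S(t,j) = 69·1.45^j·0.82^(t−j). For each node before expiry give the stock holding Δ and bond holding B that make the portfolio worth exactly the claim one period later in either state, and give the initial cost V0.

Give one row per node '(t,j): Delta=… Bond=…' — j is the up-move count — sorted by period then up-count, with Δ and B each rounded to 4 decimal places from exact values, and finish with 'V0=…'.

Since d<R<u, set p* = (R−d)/(u−d) = 0.8889; price each node as the discounted p*-expectation of its children.
At expiry t=2: V(2,0)=16.6644, V(2,1)=0.0000, V(2,2)=0.0000
Node (1,0) S=56.5800: V=(p*·0.0000+(1−p*)·16.6644)/1.38=1.3417; Δ=(0.0000−16.6644)/(82.0410−46.3956)=-0.4675; B=V−Δ·S=27.7932
Node (1,1) S=100.0500: V=(p*·0.0000+(1−p*)·0.0000)/1.38=0.0000; Δ=(0.0000−0.0000)/(145.0725−82.0410)=0.0000; B=V−Δ·S=0.0000
Node (0,0) S=69.0000: V=(p*·0.0000+(1−p*)·1.3417)/1.38=0.1080; Δ=(0.0000−1.3417)/(100.0500−56.5800)=-0.0309; B=V−Δ·S=2.2378
The time-0 hedge costs 0.1080, which is the no-arbitrage price.

(0,0): Delta=-0.0309 Bond=2.2378
(1,0): Delta=-0.4675 Bond=27.7932
(1,1): Delta=0.0000 Bond=0.0000
V0=0.1080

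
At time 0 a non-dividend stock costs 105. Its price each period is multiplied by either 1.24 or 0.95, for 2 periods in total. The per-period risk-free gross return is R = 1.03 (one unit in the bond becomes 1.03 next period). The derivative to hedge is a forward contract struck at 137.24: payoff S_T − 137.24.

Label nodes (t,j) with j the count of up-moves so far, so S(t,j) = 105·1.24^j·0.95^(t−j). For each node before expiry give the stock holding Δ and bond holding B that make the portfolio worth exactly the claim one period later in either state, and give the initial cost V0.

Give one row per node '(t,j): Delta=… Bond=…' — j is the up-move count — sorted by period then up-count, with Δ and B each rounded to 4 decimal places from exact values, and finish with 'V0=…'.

Under the risk-neutral measure, an up-move has probability p* = (R−d)/(u−d) = 0.2759 and values discount at R = 1.03.
Terminal values V(2,·): V(2,0)=-42.4775, V(2,1)=-13.5500, V(2,2)=24.2080
Node (1,0) S=99.7500: V=(p*·-13.5500+(1−p*)·-42.4775)/1.03=-33.4927; Δ=(-13.5500−-42.4775)/(123.6900−94.7625)=1.0000; B=V−Δ·S=-133.2427
Node (1,1) S=130.2000: V=(p*·24.2080+(1−p*)·-13.5500)/1.03=-3.0427; Δ=(24.2080−-13.5500)/(161.4480−123.6900)=1.0000; B=V−Δ·S=-133.2427
Node (0,0) S=105.0000: V=(p*·-3.0427+(1−p*)·-33.4927)/1.03=-24.3619; Δ=(-3.0427−-33.4927)/(130.2000−99.7500)=1.0000; B=V−Δ·S=-129.3619
Check: Δ(0,0)·S0 + B(0,0) = -24.3619 = V0.

(0,0): Delta=1.0000 Bond=-129.3619
(1,0): Delta=1.0000 Bond=-133.2427
(1,1): Delta=1.0000 Bond=-133.2427
V0=-24.3619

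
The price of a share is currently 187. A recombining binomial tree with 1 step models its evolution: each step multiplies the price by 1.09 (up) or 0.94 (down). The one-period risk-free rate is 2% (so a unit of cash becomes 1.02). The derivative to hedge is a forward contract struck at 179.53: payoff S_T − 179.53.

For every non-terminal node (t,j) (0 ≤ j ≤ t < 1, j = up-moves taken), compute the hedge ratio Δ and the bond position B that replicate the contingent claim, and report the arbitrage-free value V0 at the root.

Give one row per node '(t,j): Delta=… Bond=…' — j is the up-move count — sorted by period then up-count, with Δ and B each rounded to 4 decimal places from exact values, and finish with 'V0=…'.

Under the risk-neutral measure, an up-move has probability p* = (R−d)/(u−d) = 0.5333 and values discount at R = 1.02.
At expiry t=1: V(1,0)=-3.7500, V(1,1)=24.3000
  t=0,j=0: stock 187.0000 → up 203.8300 (V=24.3000), down 175.7800 (V=-3.7500). Price 10.9902; hedge Δ=1.0000, bond B=-176.0098.
Each (Δ,B) replicates both successor values, so the strategy is self-financing and V0 is arbitrage-free.

(0,0): Delta=1.0000 Bond=-176.0098
V0=10.9902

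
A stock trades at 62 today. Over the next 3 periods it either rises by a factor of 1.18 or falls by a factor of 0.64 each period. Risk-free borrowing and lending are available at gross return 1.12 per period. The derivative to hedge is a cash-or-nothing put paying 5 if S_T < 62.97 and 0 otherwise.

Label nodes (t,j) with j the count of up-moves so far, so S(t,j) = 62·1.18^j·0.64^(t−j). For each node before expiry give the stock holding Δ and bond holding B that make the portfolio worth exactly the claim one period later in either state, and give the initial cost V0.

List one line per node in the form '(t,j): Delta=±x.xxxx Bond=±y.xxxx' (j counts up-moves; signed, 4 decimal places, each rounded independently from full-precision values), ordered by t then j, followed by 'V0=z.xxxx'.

Risk-neutral probability p* = (R−d)/(u−d) = (1.12−0.64)/(1.18−0.64) = 0.8889.
At expiry t=3: V(3,0)=5.0000, V(3,1)=5.0000, V(3,2)=5.0000, V(3,3)=0.0000
Node (2,0) S=25.3952: V=(p*·5.0000+(1−p*)·5.0000)/1.12=4.4643; Δ=(5.0000−5.0000)/(29.9663−16.2529)=0.0000; B=V−Δ·S=4.4643
Node (2,1) S=46.8224: V=(p*·5.0000+(1−p*)·5.0000)/1.12=4.4643; Δ=(5.0000−5.0000)/(55.2504−29.9663)=0.0000; B=V−Δ·S=4.4643
Node (2,2) S=86.3288: V=(p*·0.0000+(1−p*)·5.0000)/1.12=0.4960; Δ=(0.0000−5.0000)/(101.8680−55.2504)=-0.1073; B=V−Δ·S=9.7553
Node (1,0) S=39.6800: V=(p*·4.4643+(1−p*)·4.4643)/1.12=3.9860; Δ=(4.4643−4.4643)/(46.8224−25.3952)=0.0000; B=V−Δ·S=3.9860
Node (1,1) S=73.1600: V=(p*·0.4960+(1−p*)·4.4643)/1.12=0.8366; Δ=(0.4960−4.4643)/(86.3288−46.8224)=-0.1004; B=V−Δ·S=8.1852
Node (0,0) S=62.0000: V=(p*·0.8366+(1−p*)·3.9860)/1.12=1.0594; Δ=(0.8366−3.9860)/(73.1600−39.6800)=-0.0941; B=V−Δ·S=6.8916
Root portfolio cost Δ·62+B reproduces V0=1.0594.

(0,0): Delta=-0.0941 Bond=6.8916
(1,0): Delta=0.0000 Bond=3.9860
(1,1): Delta=-0.1004 Bond=8.1852
(2,0): Delta=0.0000 Bond=4.4643
(2,1): Delta=0.0000 Bond=4.4643
(2,2): Delta=-0.1073 Bond=9.7553
V0=1.0594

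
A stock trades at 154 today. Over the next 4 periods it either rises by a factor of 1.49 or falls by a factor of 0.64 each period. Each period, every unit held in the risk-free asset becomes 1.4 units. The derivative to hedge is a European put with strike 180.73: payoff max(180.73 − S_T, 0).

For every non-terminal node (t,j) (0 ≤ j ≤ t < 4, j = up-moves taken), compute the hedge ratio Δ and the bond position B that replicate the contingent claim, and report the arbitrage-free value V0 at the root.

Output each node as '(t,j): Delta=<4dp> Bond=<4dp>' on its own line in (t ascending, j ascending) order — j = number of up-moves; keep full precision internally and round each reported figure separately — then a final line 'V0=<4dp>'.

No-arbitrage ⇒ martingale measure with p* = (R−d)/(u−d) = 0.8941.
Terminal values V(4,·): V(4,0)=154.8931, V(4,1)=120.5784, V(4,2)=40.6896, V(4,3)=0.0000, V(4,4)=0.0000
Node (3,0) S=40.3702: V=(p*·120.5784+(1−p*)·154.8931)/1.4=88.7227; Δ=(120.5784−154.8931)/(60.1516−25.8369)=-1.0000; B=V−Δ·S=129.0929
Node (3,1) S=93.9868: V=(p*·40.6896+(1−p*)·120.5784)/1.4=35.1060; Δ=(40.6896−120.5784)/(140.0404−60.1516)=-1.0000; B=V−Δ·S=129.0929
Node (3,2) S=218.8131: V=(p*·0.0000+(1−p*)·40.6896)/1.4=3.0774; Δ=(0.0000−40.6896)/(326.0315−140.0404)=-0.2188; B=V−Δ·S=50.9475
Node (3,3) S=509.4241: V=(p*·0.0000+(1−p*)·0.0000)/1.4=0.0000; Δ=(0.0000−0.0000)/(759.0420−326.0315)=0.0000; B=V−Δ·S=0.0000
Node (2,0) S=63.0784: V=(p*·35.1060+(1−p*)·88.7227)/1.4=29.1308; Δ=(35.1060−88.7227)/(93.9868−40.3702)=-1.0000; B=V−Δ·S=92.2092
Node (2,1) S=146.8544: V=(p*·3.0774+(1−p*)·35.1060)/1.4=4.6205; Δ=(3.0774−35.1060)/(218.8131−93.9868)=-0.2566; B=V−Δ·S=42.3012
Node (2,2) S=341.8954: V=(p*·0.0000+(1−p*)·3.0774)/1.4=0.2327; Δ=(0.0000−3.0774)/(509.4241−218.8131)=-0.0106; B=V−Δ·S=3.8532
Node (1,0) S=98.5600: V=(p*·4.6205+(1−p*)·29.1308)/1.4=5.1540; Δ=(4.6205−29.1308)/(146.8544−63.0784)=-0.2926; B=V−Δ·S=33.9897
Node (1,1) S=229.4600: V=(p*·0.2327+(1−p*)·4.6205)/1.4=0.4981; Δ=(0.2327−4.6205)/(341.8954−146.8544)=-0.0225; B=V−Δ·S=5.6601
Node (0,0) S=154.0000: V=(p*·0.4981+(1−p*)·5.1540)/1.4=0.7079; Δ=(0.4981−5.1540)/(229.4600−98.5600)=-0.0356; B=V−Δ·S=6.1855
The time-0 hedge costs 0.7079, which is the no-arbitrage price.

(0,0): Delta=-0.0356 Bond=6.1855
(1,0): Delta=-0.2926 Bond=33.9897
(1,1): Delta=-0.0225 Bond=5.6601
(2,0): Delta=-1.0000 Bond=92.2092
(2,1): Delta=-0.2566 Bond=42.3012
(2,2): Delta=-0.0106 Bond=3.8532
(3,0): Delta=-1.0000 Bond=129.0929
(3,1): Delta=-1.0000 Bond=129.0929
(3,2): Delta=-0.2188 Bond=50.9475
(3,3): Delta=0.0000 Bond=0.0000
V0=0.7079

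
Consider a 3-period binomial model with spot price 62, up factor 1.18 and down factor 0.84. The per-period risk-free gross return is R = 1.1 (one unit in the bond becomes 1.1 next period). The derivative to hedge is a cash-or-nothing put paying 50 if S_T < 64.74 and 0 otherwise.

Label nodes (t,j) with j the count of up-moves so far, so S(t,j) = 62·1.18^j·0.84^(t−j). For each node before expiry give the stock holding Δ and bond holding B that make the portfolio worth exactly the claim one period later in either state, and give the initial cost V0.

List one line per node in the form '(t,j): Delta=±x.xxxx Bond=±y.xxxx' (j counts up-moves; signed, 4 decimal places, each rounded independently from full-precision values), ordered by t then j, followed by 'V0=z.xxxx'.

Under the risk-neutral measure, an up-move has probability p* = (R−d)/(u−d) = 0.7647 and values discount at R = 1.1.
Terminal values V(3,·): V(3,0)=50.0000, V(3,1)=50.0000, V(3,2)=0.0000, V(3,3)=0.0000
  t=2,j=0: stock 43.7472 → up 51.6217 (V=50.0000), down 36.7476 (V=50.0000). Price 45.4545; hedge Δ=0.0000, bond B=45.4545.
  t=2,j=1: stock 61.4544 → up 72.5162 (V=0.0000), down 51.6217 (V=50.0000). Price 10.6952; hedge Δ=-2.3930, bond B=157.7540.
  t=2,j=2: stock 86.3288 → up 101.8680 (V=0.0000), down 72.5162 (V=0.0000). Price 0.0000; hedge Δ=0.0000, bond B=0.0000.
  t=1,j=0: stock 52.0800 → up 61.4544 (V=10.6952), down 43.7472 (V=45.4545). Price 17.1581; hedge Δ=-1.9630, bond B=119.3915.
  t=1,j=1: stock 73.1600 → up 86.3288 (V=0.0000), down 61.4544 (V=10.6952). Price 2.2877; hedge Δ=-0.4300, bond B=33.7442.
  t=0,j=0: stock 62.0000 → up 73.1600 (V=2.2877), down 52.0800 (V=17.1581). Price 5.2606; hedge Δ=-0.7054, bond B=48.9968.
Check: Δ(0,0)·S0 + B(0,0) = 5.2606 = V0.

(0,0): Delta=-0.7054 Bond=48.9968
(1,0): Delta=-1.9630 Bond=119.3915
(1,1): Delta=-0.4300 Bond=33.7442
(2,0): Delta=0.0000 Bond=45.4545
(2,1): Delta=-2.3930 Bond=157.7540
(2,2): Delta=0.0000 Bond=0.0000
V0=5.2606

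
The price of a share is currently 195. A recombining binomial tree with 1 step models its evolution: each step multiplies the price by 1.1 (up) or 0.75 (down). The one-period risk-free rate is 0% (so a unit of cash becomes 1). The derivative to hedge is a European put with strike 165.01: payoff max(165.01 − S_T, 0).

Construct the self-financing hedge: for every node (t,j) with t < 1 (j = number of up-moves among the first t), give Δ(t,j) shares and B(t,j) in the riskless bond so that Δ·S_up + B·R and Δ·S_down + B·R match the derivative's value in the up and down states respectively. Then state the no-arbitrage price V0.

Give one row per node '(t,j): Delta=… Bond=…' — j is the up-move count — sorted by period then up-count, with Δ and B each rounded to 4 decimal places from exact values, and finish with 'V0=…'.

(0,0): Delta=-0.2749 Bond=58.9600
V0=5.3600

Since d<R<u, set p* = (R−d)/(u−d) = 0.7143; price each node as the discounted p*-expectation of its children.
At expiry t=1: V(1,0)=18.7600, V(1,1)=0.0000
Node (0,0) S=195.0000: V=(p*·0.0000+(1−p*)·18.7600)/1=5.3600; Δ=(0.0000−18.7600)/(214.5000−146.2500)=-0.2749; B=V−Δ·S=58.9600
The time-0 hedge costs 5.3600, which is the no-arbitrage price.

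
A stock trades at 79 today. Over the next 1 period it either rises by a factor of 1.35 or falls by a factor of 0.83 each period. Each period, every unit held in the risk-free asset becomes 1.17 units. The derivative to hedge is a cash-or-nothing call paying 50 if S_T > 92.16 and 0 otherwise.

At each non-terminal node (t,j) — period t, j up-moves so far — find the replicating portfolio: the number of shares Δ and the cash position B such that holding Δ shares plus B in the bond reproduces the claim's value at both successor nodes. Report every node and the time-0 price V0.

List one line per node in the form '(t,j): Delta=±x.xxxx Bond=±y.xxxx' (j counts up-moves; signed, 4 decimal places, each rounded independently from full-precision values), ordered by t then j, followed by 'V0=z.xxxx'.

(0,0): Delta=1.2171 Bond=-68.2117
V0=27.9421

The replicating-portfolio and risk-neutral prices coincide; use p* = (1.17−0.83)/(1.35−0.83) = 0.6538 for the latter.
Terminal payoffs: V(1,0)=0.0000, V(1,1)=50.0000
  t=0,j=0: stock 79.0000 → up 106.6500 (V=50.0000), down 65.5700 (V=0.0000). Price 27.9421; hedge Δ=1.2171, bond B=-68.2117.
Check: Δ(0,0)·S0 + B(0,0) = 27.9421 = V0.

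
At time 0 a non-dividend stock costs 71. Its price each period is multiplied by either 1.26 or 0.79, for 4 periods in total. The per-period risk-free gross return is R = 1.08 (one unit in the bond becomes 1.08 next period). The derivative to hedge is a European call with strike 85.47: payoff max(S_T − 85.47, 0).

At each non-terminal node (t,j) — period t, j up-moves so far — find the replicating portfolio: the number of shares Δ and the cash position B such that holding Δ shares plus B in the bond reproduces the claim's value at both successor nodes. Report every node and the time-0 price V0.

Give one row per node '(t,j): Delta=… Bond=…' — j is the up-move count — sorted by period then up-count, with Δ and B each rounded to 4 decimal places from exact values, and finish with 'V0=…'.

Since d<R<u, set p* = (R−d)/(u−d) = 0.6170; price each node as the discounted p*-expectation of its children.
At expiry t=4: V(4,0)=0.0000, V(4,1)=0.0000, V(4,2)=0.0000, V(4,3)=26.7311, V(4,4)=93.4836
Node (3,0) S=35.0058: V=(p*·0.0000+(1−p*)·0.0000)/1.08=0.0000; Δ=(0.0000−0.0000)/(44.1073−27.6546)=0.0000; B=V−Δ·S=0.0000
Node (3,1) S=55.8320: V=(p*·0.0000+(1−p*)·0.0000)/1.08=0.0000; Δ=(0.0000−0.0000)/(70.3483−44.1073)=0.0000; B=V−Δ·S=0.0000
Node (3,2) S=89.0485: V=(p*·26.7311+(1−p*)·0.0000)/1.08=15.2719; Δ=(26.7311−0.0000)/(112.2011−70.3483)=0.6387; B=V−Δ·S=-41.6028
Node (3,3) S=142.0267: V=(p*·93.4836+(1−p*)·26.7311)/1.08=62.8878; Δ=(93.4836−26.7311)/(178.9536−112.2011)=1.0000; B=V−Δ·S=-79.1389
Node (2,0) S=44.3111: V=(p*·0.0000+(1−p*)·0.0000)/1.08=0.0000; Δ=(0.0000−0.0000)/(55.8320−35.0058)=0.0000; B=V−Δ·S=0.0000
Node (2,1) S=70.6734: V=(p*·15.2719+(1−p*)·0.0000)/1.08=8.7251; Δ=(15.2719−0.0000)/(89.0485−55.8320)=0.4598; B=V−Δ·S=-23.7683
Node (2,2) S=112.7196: V=(p*·62.8878+(1−p*)·15.2719)/1.08=41.3444; Δ=(62.8878−15.2719)/(142.0267−89.0485)=0.8988; B=V−Δ·S=-59.9661
Node (1,0) S=56.0900: V=(p*·8.7251+(1−p*)·0.0000)/1.08=4.9848; Δ=(8.7251−0.0000)/(70.6734−44.3111)=0.3310; B=V−Δ·S=-13.5792
Node (1,1) S=89.4600: V=(p*·41.3444+(1−p*)·8.7251)/1.08=26.7147; Δ=(41.3444−8.7251)/(112.7196−70.6734)=0.7758; B=V−Δ·S=-42.6881
Node (0,0) S=71.0000: V=(p*·26.7147+(1−p*)·4.9848)/1.08=17.0302; Δ=(26.7147−4.9848)/(89.4600−56.0900)=0.6512; B=V−Δ·S=-29.2037
Each (Δ,B) replicates both successor values, so the strategy is self-financing and V0 is arbitrage-free.

(0,0): Delta=0.6512 Bond=-29.2037
(1,0): Delta=0.3310 Bond=-13.5792
(1,1): Delta=0.7758 Bond=-42.6881
(2,0): Delta=0.0000 Bond=0.0000
(2,1): Delta=0.4598 Bond=-23.7683
(2,2): Delta=0.8988 Bond=-59.9661
(3,0): Delta=0.0000 Bond=0.0000
(3,1): Delta=0.0000 Bond=0.0000
(3,2): Delta=0.6387 Bond=-41.6028
(3,3): Delta=1.0000 Bond=-79.1389
V0=17.0302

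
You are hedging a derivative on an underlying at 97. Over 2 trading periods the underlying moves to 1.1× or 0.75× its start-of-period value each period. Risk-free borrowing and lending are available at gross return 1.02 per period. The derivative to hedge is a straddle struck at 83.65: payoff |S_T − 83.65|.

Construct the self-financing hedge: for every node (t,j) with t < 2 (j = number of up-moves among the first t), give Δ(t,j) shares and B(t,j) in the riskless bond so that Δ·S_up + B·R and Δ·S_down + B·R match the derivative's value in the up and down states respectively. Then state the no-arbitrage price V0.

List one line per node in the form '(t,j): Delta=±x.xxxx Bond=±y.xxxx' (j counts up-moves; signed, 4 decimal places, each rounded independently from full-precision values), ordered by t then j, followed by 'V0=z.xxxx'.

The replicating-portfolio and risk-neutral prices coincide; use p* = (1.02−0.75)/(1.1−0.75) = 0.7714 for the latter.
Terminal values V(2,·): V(2,0)=29.0875, V(2,1)=3.6250, V(2,2)=33.7200
Node (1,0) S=72.7500: V=(p*·3.6250+(1−p*)·29.0875)/1.02=9.2598; Δ=(3.6250−29.0875)/(80.0250−54.5625)=-1.0000; B=V−Δ·S=82.0098
Node (1,1) S=106.7000: V=(p*·33.7200+(1−p*)·3.6250)/1.02=26.3148; Δ=(33.7200−3.6250)/(117.3700−80.0250)=0.8059; B=V−Δ·S=-59.6709
Node (0,0) S=97.0000: V=(p*·26.3148+(1−p*)·9.2598)/1.02=21.9770; Δ=(26.3148−9.2598)/(106.7000−72.7500)=0.5024; B=V−Δ·S=-26.7517
Check: Δ(0,0)·S0 + B(0,0) = 21.9770 = V0.

(0,0): Delta=0.5024 Bond=-26.7517
(1,0): Delta=-1.0000 Bond=82.0098
(1,1): Delta=0.8059 Bond=-59.6709
V0=21.9770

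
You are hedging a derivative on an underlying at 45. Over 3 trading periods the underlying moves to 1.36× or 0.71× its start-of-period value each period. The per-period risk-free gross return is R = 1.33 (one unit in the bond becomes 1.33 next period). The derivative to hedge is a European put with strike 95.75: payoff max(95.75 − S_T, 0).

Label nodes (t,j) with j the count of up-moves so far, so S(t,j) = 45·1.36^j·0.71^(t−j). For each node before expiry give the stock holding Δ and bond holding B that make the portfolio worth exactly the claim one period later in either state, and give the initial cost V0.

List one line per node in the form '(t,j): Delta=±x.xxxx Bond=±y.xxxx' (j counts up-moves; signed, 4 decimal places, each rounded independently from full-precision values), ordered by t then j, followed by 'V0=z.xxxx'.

No-arbitrage ⇒ martingale measure with p* = (R−d)/(u−d) = 0.9538.
Terminal payoffs: V(3,0)=79.6440, V(3,1)=64.8991, V(3,2)=36.6553, V(3,3)=0.0000
Node (2,0) S=22.6845: V=(p*·64.8991+(1−p*)·79.6440)/1.33=49.3080; Δ=(64.8991−79.6440)/(30.8509−16.1060)=-1.0000; B=V−Δ·S=71.9925
Node (2,1) S=43.4520: V=(p*·36.6553+(1−p*)·64.8991)/1.33=28.5405; Δ=(36.6553−64.8991)/(59.0947−30.8509)=-1.0000; B=V−Δ·S=71.9925
Node (2,2) S=83.2320: V=(p*·0.0000+(1−p*)·36.6553)/1.33=1.2720; Δ=(0.0000−36.6553)/(113.1955−59.0947)=-0.6775; B=V−Δ·S=57.6648
Node (1,0) S=31.9500: V=(p*·28.5405+(1−p*)·49.3080)/1.33=22.1797; Δ=(28.5405−49.3080)/(43.4520−22.6845)=-1.0000; B=V−Δ·S=54.1297
Node (1,1) S=61.2000: V=(p*·1.2720+(1−p*)·28.5405)/1.33=1.9027; Δ=(1.2720−28.5405)/(83.2320−43.4520)=-0.6855; B=V−Δ·S=43.8542
Node (0,0) S=45.0000: V=(p*·1.9027+(1−p*)·22.1797)/1.33=2.1342; Δ=(1.9027−22.1797)/(61.2000−31.9500)=-0.6932; B=V−Δ·S=33.3296
The time-0 hedge costs 2.1342, which is the no-arbitrage price.

(0,0): Delta=-0.6932 Bond=33.3296
(1,0): Delta=-1.0000 Bond=54.1297
(1,1): Delta=-0.6855 Bond=43.8542
(2,0): Delta=-1.0000 Bond=71.9925
(2,1): Delta=-1.0000 Bond=71.9925
(2,2): Delta=-0.6775 Bond=57.6648
V0=2.1342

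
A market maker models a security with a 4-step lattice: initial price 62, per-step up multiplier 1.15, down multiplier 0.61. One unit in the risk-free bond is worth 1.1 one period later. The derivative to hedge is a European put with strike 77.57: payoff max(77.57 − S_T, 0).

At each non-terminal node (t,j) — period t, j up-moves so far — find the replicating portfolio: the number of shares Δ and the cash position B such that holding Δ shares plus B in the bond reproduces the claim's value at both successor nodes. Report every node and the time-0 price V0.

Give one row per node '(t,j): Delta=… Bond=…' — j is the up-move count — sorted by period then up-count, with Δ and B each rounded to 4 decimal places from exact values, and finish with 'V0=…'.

(0,0): Delta=-0.4824 Bond=35.1868
(1,0): Delta=-1.0000 Bond=58.2795
(1,1): Delta=-0.4544 Bond=36.7082
(2,0): Delta=-1.0000 Bond=64.1074
(2,1): Delta=-1.0000 Bond=64.1074
(2,2): Delta=-0.4249 Bond=37.9577
(3,0): Delta=-1.0000 Bond=70.5182
(3,1): Delta=-1.0000 Bond=70.5182
(3,2): Delta=-1.0000 Bond=70.5182
(3,3): Delta=-0.3938 Bond=38.8183
V0=5.2753

No-arbitrage ⇒ martingale measure with p* = (R−d)/(u−d) = 0.9074.
Terminal values V(4,·): V(4,0)=68.9856, V(4,1)=61.3863, V(4,2)=47.0597, V(4,3)=20.0505, V(4,4)=0.0000
  t=3,j=0: stock 14.0728 → up 16.1837 (V=61.3863), down 8.5844 (V=68.9856). Price 56.4454; hedge Δ=-1.0000, bond B=70.5182.
  t=3,j=1: stock 26.5307 → up 30.5103 (V=47.0597), down 16.1837 (V=61.3863). Price 43.9875; hedge Δ=-1.0000, bond B=70.5182.
  t=3,j=2: stock 50.0169 → up 57.5195 (V=20.0505), down 30.5103 (V=47.0597). Price 20.5012; hedge Δ=-1.0000, bond B=70.5182.
  t=3,j=3: stock 94.2942 → up 108.4384 (V=0.0000), down 57.5195 (V=20.0505). Price 1.6878; hedge Δ=-0.3938, bond B=38.8183.
  t=2,j=0: stock 23.0702 → up 26.5307 (V=43.9875), down 14.0728 (V=56.4454). Price 41.0372; hedge Δ=-1.0000, bond B=64.1074.
  t=2,j=1: stock 43.4930 → up 50.0169 (V=20.5012), down 26.5307 (V=43.9875). Price 20.6144; hedge Δ=-1.0000, bond B=64.1074.
  t=2,j=2: stock 81.9950 → up 94.2942 (V=1.6878), down 50.0169 (V=20.5012). Price 3.1179; hedge Δ=-0.4249, bond B=37.9577.
  t=1,j=0: stock 37.8200 → up 43.4930 (V=20.6144), down 23.0702 (V=41.0372). Price 20.4595; hedge Δ=-1.0000, bond B=58.2795.
  t=1,j=1: stock 71.3000 → up 81.9950 (V=3.1179), down 43.4930 (V=20.6144). Price 4.3073; hedge Δ=-0.4544, bond B=36.7082.
  t=0,j=0: stock 62.0000 → up 71.3000 (V=4.3073), down 37.8200 (V=20.4595). Price 5.2753; hedge Δ=-0.4824, bond B=35.1868.
Self-financing check: at every node Δ·S+B equals the discounted successor values.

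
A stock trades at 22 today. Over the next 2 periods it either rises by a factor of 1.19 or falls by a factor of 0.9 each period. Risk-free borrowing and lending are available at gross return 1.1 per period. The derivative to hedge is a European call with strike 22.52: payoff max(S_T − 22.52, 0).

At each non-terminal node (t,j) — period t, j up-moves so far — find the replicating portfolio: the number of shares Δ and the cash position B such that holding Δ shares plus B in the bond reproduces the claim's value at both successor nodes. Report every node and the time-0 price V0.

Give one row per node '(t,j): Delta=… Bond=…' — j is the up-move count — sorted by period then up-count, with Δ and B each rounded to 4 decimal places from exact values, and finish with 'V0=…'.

(0,0): Delta=0.7922 Bond=-13.6650
(1,0): Delta=0.1815 Bond=-2.9398
(1,1): Delta=1.0000 Bond=-20.4727
V0=3.7625

No-arbitrage ⇒ martingale measure with p* = (R−d)/(u−d) = 0.6897.
At expiry t=2: V(2,0)=0.0000, V(2,1)=1.0420, V(2,2)=8.6342
(1,0): S=19.8000. Δ = (V_up−V_dn)/(S_up−S_dn) = (1.0420−0.0000)/(23.5620−17.8200) = 0.1815. V = [p*·1.0420 + (1−p*)·0.0000]/1.1 = 0.6533. B = V − Δ·S = -2.9398.
(1,1): S=26.1800. Δ = (V_up−V_dn)/(S_up−S_dn) = (8.6342−1.0420)/(31.1542−23.5620) = 1.0000. V = [p*·8.6342 + (1−p*)·1.0420]/1.1 = 5.7073. B = V − Δ·S = -20.4727.
(0,0): S=22.0000. Δ = (V_up−V_dn)/(S_up−S_dn) = (5.7073−0.6533)/(26.1800−19.8000) = 0.7922. V = [p*·5.7073 + (1−p*)·0.6533]/1.1 = 3.7625. B = V − Δ·S = -13.6650.
Self-financing check: at every node Δ·S+B equals the discounted successor values.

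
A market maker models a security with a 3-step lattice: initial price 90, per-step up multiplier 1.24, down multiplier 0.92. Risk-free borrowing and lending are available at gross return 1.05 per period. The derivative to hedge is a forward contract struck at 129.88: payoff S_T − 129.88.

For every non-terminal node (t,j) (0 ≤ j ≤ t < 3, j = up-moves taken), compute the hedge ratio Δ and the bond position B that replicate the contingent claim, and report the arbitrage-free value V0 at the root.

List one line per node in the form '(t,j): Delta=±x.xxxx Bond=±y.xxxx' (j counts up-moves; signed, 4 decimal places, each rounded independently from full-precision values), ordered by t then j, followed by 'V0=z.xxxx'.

(0,0): Delta=1.0000 Bond=-112.1952
(1,0): Delta=1.0000 Bond=-117.8050
(1,1): Delta=1.0000 Bond=-117.8050
(2,0): Delta=1.0000 Bond=-123.6952
(2,1): Delta=1.0000 Bond=-123.6952
(2,2): Delta=1.0000 Bond=-123.6952
V0=-22.1952

The replicating-portfolio and risk-neutral prices coincide; use p* = (1.05−0.92)/(1.24−0.92) = 0.4063 for the latter.
Terminal values V(3,·): V(3,0)=-59.7981, V(3,1)=-35.4218, V(3,2)=-2.5667, V(3,3)=41.7162
  t=2,j=0: stock 76.1760 → up 94.4582 (V=-35.4218), down 70.0819 (V=-59.7981). Price -47.5192; hedge Δ=1.0000, bond B=-123.6952.
  t=2,j=1: stock 102.6720 → up 127.3133 (V=-2.5667), down 94.4582 (V=-35.4218). Price -21.0232; hedge Δ=1.0000, bond B=-123.6952.
  t=2,j=2: stock 138.3840 → up 171.5962 (V=41.7162), down 127.3133 (V=-2.5667). Price 14.6888; hedge Δ=1.0000, bond B=-123.6952.
  t=1,j=0: stock 82.8000 → up 102.6720 (V=-21.0232), down 76.1760 (V=-47.5192). Price -35.0050; hedge Δ=1.0000, bond B=-117.8050.
  t=1,j=1: stock 111.6000 → up 138.3840 (V=14.6888), down 102.6720 (V=-21.0232). Price -6.2050; hedge Δ=1.0000, bond B=-117.8050.
  t=0,j=0: stock 90.0000 → up 111.6000 (V=-6.2050), down 82.8000 (V=-35.0050). Price -22.1952; hedge Δ=1.0000, bond B=-112.1952.
Check: Δ(0,0)·S0 + B(0,0) = -22.1952 = V0.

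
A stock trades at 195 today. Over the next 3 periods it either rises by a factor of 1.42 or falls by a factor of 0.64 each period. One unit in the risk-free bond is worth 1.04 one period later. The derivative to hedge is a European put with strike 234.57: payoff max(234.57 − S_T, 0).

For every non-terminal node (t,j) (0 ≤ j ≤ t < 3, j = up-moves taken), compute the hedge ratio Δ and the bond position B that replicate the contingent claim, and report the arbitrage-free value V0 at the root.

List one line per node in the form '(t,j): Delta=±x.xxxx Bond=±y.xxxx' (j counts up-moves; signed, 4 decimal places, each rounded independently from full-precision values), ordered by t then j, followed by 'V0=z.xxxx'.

Risk-neutral probability p* = (R−d)/(u−d) = (1.04−0.64)/(1.42−0.64) = 0.5128.
Payoff layer (t=3): V(3,0)=183.4519, V(3,1)=121.1518, V(3,2)=0.0000, V(3,3)=0.0000
Node (2,0) S=79.8720: V=(p*·121.1518+(1−p*)·183.4519)/1.04=145.6761; Δ=(121.1518−183.4519)/(113.4182−51.1181)=-1.0000; B=V−Δ·S=225.5481
Node (2,1) S=177.2160: V=(p*·0.0000+(1−p*)·121.1518)/1.04=56.7526; Δ=(0.0000−121.1518)/(251.6467−113.4182)=-0.8765; B=V−Δ·S=212.0753
Node (2,2) S=393.1980: V=(p*·0.0000+(1−p*)·0.0000)/1.04=0.0000; Δ=(0.0000−0.0000)/(558.3412−251.6467)=0.0000; B=V−Δ·S=0.0000
Node (1,0) S=124.8000: V=(p*·56.7526+(1−p*)·145.6761)/1.04=96.2253; Δ=(56.7526−145.6761)/(177.2160−79.8720)=-0.9135; B=V−Δ·S=210.2298
Node (1,1) S=276.9000: V=(p*·0.0000+(1−p*)·56.7526)/1.04=26.5853; Δ=(0.0000−56.7526)/(393.1980−177.2160)=-0.2628; B=V−Δ·S=99.3449
Node (0,0) S=195.0000: V=(p*·26.5853+(1−p*)·96.2253)/1.04=58.1850; Δ=(26.5853−96.2253)/(276.9000−124.8000)=-0.4579; B=V−Δ·S=147.4671
The time-0 hedge costs 58.1850, which is the no-arbitrage price.

(0,0): Delta=-0.4579 Bond=147.4671
(1,0): Delta=-0.9135 Bond=210.2298
(1,1): Delta=-0.2628 Bond=99.3449
(2,0): Delta=-1.0000 Bond=225.5481
(2,1): Delta=-0.8765 Bond=212.0753
(2,2): Delta=0.0000 Bond=0.0000
V0=58.1850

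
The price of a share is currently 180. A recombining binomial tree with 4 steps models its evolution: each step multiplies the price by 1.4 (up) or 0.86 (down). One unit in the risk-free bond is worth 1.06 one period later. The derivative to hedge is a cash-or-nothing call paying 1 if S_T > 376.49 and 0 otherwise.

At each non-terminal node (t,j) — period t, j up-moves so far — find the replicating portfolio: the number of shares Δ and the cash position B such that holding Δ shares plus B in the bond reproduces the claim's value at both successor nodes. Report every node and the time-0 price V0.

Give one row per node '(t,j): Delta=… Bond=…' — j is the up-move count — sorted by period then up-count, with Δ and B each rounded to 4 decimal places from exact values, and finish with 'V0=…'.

Since d<R<u, set p* = (R−d)/(u−d) = 0.3704; price each node as the discounted p*-expectation of its children.
Payoff layer (t=4): V(4,0)=0.0000, V(4,1)=0.0000, V(4,2)=0.0000, V(4,3)=1.0000, V(4,4)=1.0000
Node (3,0) S=114.4901: V=(p*·0.0000+(1−p*)·0.0000)/1.06=0.0000; Δ=(0.0000−0.0000)/(160.2861−98.4615)=0.0000; B=V−Δ·S=0.0000
Node (3,1) S=186.3792: V=(p*·0.0000+(1−p*)·0.0000)/1.06=0.0000; Δ=(0.0000−0.0000)/(260.9309−160.2861)=0.0000; B=V−Δ·S=0.0000
Node (3,2) S=303.4080: V=(p*·1.0000+(1−p*)·0.0000)/1.06=0.3494; Δ=(1.0000−0.0000)/(424.7712−260.9309)=0.0061; B=V−Δ·S=-1.5024
Node (3,3) S=493.9200: V=(p*·1.0000+(1−p*)·1.0000)/1.06=0.9434; Δ=(1.0000−1.0000)/(691.4880−424.7712)=0.0000; B=V−Δ·S=0.9434
Node (2,0) S=133.1280: V=(p*·0.0000+(1−p*)·0.0000)/1.06=0.0000; Δ=(0.0000−0.0000)/(186.3792−114.4901)=0.0000; B=V−Δ·S=0.0000
Node (2,1) S=216.7200: V=(p*·0.3494+(1−p*)·0.0000)/1.06=0.1221; Δ=(0.3494−0.0000)/(303.4080−186.3792)=0.0030; B=V−Δ·S=-0.5250
Node (2,2) S=352.8000: V=(p*·0.9434+(1−p*)·0.3494)/1.06=0.5372; Δ=(0.9434−0.3494)/(493.9200−303.4080)=0.0031; B=V−Δ·S=-0.5628
Node (1,0) S=154.8000: V=(p*·0.1221+(1−p*)·0.0000)/1.06=0.0427; Δ=(0.1221−0.0000)/(216.7200−133.1280)=0.0015; B=V−Δ·S=-0.1834
Node (1,1) S=252.0000: V=(p*·0.5372+(1−p*)·0.1221)/1.06=0.2602; Δ=(0.5372−0.1221)/(352.8000−216.7200)=0.0031; B=V−Δ·S=-0.5085
Node (0,0) S=180.0000: V=(p*·0.2602+(1−p*)·0.0427)/1.06=0.1163; Δ=(0.2602−0.0427)/(252.0000−154.8000)=0.0022; B=V−Δ·S=-0.2866
Self-financing check: at every node Δ·S+B equals the discounted successor values.

(0,0): Delta=0.0022 Bond=-0.2866
(1,0): Delta=0.0015 Bond=-0.1834
(1,1): Delta=0.0031 Bond=-0.5085
(2,0): Delta=0.0000 Bond=0.0000
(2,1): Delta=0.0030 Bond=-0.5250
(2,2): Delta=0.0031 Bond=-0.5628
(3,0): Delta=0.0000 Bond=0.0000
(3,1): Delta=0.0000 Bond=0.0000
(3,2): Delta=0.0061 Bond=-1.5024
(3,3): Delta=0.0000 Bond=0.9434
V0=0.1163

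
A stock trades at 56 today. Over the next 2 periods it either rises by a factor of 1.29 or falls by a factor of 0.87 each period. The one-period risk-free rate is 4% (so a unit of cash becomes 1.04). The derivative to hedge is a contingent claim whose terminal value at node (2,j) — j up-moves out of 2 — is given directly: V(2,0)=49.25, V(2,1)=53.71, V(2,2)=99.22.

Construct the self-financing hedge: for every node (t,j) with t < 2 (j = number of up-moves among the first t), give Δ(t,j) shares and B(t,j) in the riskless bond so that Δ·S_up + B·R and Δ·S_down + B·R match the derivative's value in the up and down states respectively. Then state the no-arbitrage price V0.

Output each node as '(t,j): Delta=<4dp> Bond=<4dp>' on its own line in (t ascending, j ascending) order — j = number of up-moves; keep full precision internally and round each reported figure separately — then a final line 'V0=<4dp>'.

Under the risk-neutral measure, an up-move has probability p* = (R−d)/(u−d) = 0.4048 and values discount at R = 1.04.
Terminal values V(2,·): V(2,0)=49.2500, V(2,1)=53.7100, V(2,2)=99.2200
  t=1,j=0: stock 48.7200 → up 62.8488 (V=53.7100), down 42.3864 (V=49.2500). Price 49.0916; hedge Δ=0.2180, bond B=38.4725.
  t=1,j=1: stock 72.2400 → up 93.1896 (V=99.2200), down 62.8488 (V=53.7100). Price 69.3565; hedge Δ=1.5000, bond B=-39.0007.
  t=0,j=0: stock 56.0000 → up 72.2400 (V=69.3565), down 48.7200 (V=49.0916). Price 55.0904; hedge Δ=0.8616, bond B=6.8407.
Self-financing check: at every node Δ·S+B equals the discounted successor values.

(0,0): Delta=0.8616 Bond=6.8407
(1,0): Delta=0.2180 Bond=38.4725
(1,1): Delta=1.5000 Bond=-39.0007
V0=55.0904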